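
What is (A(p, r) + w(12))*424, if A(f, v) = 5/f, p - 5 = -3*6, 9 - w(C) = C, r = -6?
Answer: -18656/13 ≈ -1435.1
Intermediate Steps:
w(C) = 9 - C
p = -13 (p = 5 - 3*6 = 5 - 18 = -13)
(A(p, r) + w(12))*424 = (5/(-13) + (9 - 1*12))*424 = (5*(-1/13) + (9 - 12))*424 = (-5/13 - 3)*424 = -44/13*424 = -18656/13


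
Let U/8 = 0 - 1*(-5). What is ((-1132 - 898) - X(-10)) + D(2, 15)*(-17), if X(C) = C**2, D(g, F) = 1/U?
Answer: -85217/40 ≈ -2130.4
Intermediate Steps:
U = 40 (U = 8*(0 - 1*(-5)) = 8*(0 + 5) = 8*5 = 40)
D(g, F) = 1/40
((-1132 - 898) - X(-10)) + D(2, 15)*(-17) = ((-1132 - 898) - 1*(-10)**2) + (1/40)*(-17) = (-2030 - 1*100) - 17/40 = (-2030 - 100) - 17/40 = -2130 - 17/40 = -85217/40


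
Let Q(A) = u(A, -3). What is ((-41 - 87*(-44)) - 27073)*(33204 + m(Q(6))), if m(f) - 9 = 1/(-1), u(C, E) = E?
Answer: -773374632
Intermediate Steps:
Q(A) = -3
m(f) = 8 (m(f) = 9 + 1/(-1) = 9 - 1 = 8)
((-41 - 87*(-44)) - 27073)*(33204 + m(Q(6))) = ((-41 - 87*(-44)) - 27073)*(33204 + 8) = ((-41 + 3828) - 27073)*33212 = (3787 - 27073)*33212 = -23286*33212 = -773374632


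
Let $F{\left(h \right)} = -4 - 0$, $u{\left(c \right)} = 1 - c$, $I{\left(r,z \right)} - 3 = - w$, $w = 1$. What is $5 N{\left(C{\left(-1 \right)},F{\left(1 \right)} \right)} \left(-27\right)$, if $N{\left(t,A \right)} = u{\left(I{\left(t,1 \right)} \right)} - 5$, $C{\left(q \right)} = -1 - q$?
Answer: $810$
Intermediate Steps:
$I{\left(r,z \right)} = 2$ ($I{\left(r,z \right)} = 3 - 1 = 2$)
$F{\left(h \right)} = -4$ ($F{\left(h \right)} = -4 + 0 = -4$)
$N{\left(t,A \right)} = -6$ ($N{\left(t,A \right)} = \left(1 - 2\right) - 5 = -1 - 5 = -6$)
$5 N{\left(C{\left(-1 \right)},F{\left(1 \right)} \right)} \left(-27\right) = 5 \left(-6\right) \left(-27\right) = \left(-30\right) \left(-27\right) = 810$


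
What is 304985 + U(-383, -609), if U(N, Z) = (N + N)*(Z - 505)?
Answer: 1158309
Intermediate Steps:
U(N, Z) = 2*N*(-505 + Z) (U(N, Z) = (2*N)*(-505 + Z) = 2*N*(-505 + Z))
304985 + U(-383, -609) = 304985 + 2*(-383)*(-505 - 609) = 304985 + 2*(-383)*(-1114) = 304985 + 853324 = 1158309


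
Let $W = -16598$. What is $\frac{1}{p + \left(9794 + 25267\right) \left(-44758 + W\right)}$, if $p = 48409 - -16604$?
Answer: $- \frac{1}{2151137703} \approx -4.6487 \cdot 10^{-10}$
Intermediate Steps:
$p = 65013$ ($p = 48409 + 16604 = 65013$)
$\frac{1}{p + \left(9794 + 25267\right) \left(-44758 + W\right)} = \frac{1}{65013 + \left(9794 + 25267\right) \left(-44758 - 16598\right)} = \frac{1}{65013 + 35061 \left(-61356\right)} = \frac{1}{65013 - 2151202716} = \frac{1}{-2151137703} = - \frac{1}{2151137703}$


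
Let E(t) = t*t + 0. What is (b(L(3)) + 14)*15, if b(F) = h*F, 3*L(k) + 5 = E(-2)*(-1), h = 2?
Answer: 120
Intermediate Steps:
E(t) = t**2 (E(t) = t**2 + 0 = t**2)
L(k) = -3 (L(k) = -5/3 + ((-2)**2*(-1))/3 = -5/3 + (4*(-1))/3 = -5/3 + (1/3)*(-4) = -5/3 - 4/3 = -3)
b(F) = 2*F
(b(L(3)) + 14)*15 = (2*(-3) + 14)*15 = (-6 + 14)*15 = 8*15 = 120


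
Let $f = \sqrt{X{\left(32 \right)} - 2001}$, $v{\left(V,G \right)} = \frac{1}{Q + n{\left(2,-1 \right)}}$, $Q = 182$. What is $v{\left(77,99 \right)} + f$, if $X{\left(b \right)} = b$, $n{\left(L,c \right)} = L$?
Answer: $\frac{1}{184} + i \sqrt{1969} \approx 0.0054348 + 44.373 i$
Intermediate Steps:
$v{\left(V,G \right)} = \frac{1}{184}$ ($v{\left(V,G \right)} = \frac{1}{182 + 2} = \frac{1}{184}$)
$f = i \sqrt{1969}$ ($f = \sqrt{32 - 2001} = \sqrt{-1969} = i \sqrt{1969} \approx 44.373 i$)
$v{\left(77,99 \right)} + f = \frac{1}{184} + i \sqrt{1969}$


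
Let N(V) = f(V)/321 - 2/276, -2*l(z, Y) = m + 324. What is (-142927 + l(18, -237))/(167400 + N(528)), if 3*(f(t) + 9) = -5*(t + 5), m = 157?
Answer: -6342033915/7415361047 ≈ -0.85526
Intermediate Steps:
f(t) = -52/3 - 5*t/3 (f(t) = -9 + (-5*(t + 5))/3 = -9 + (-5*(5 + t))/3 = -9 + (-25 - 5*t)/3 = -9 + (-25/3 - 5*t/3) = -52/3 - 5*t/3)
l(z, Y) = -481/2 (l(z, Y) = -(157 + 324)/2 = -½*481 = -481/2)
N(V) = -2713/44298 - 5*V/963 (N(V) = (-52/3 - 5*V/3)/321 - 2/276 = (-52/3 - 5*V/3)*(1/321) - 2*1/276 = (-52/963 - 5*V/963) - 1/138 = -2713/44298 - 5*V/963)
(-142927 + l(18, -237))/(167400 + N(528)) = (-142927 - 481/2)/(167400 + (-2713/44298 - 5/963*528)) = -286335/(2*(167400 + (-2713/44298 - 880/321))) = -286335/(2*(167400 - 124153/44298)) = -286335/(2*7415361047/44298) = -286335/2*44298/7415361047 = -6342033915/7415361047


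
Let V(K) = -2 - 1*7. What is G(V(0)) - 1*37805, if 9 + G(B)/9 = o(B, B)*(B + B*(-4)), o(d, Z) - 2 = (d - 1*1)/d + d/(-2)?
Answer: -72073/2 ≈ -36037.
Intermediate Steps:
V(K) = -9 (V(K) = -2 - 7 = -9)
o(d, Z) = 2 - d/2 + (-1 + d)/d (o(d, Z) = 2 + ((d - 1*1)/d + d/(-2)) = 2 + ((d - 1)/d + d*(-½)) = 2 + ((-1 + d)/d - d/2) = 2 + (-d/2 + (-1 + d)/d) = 2 - d/2 + (-1 + d)/d)
G(B) = -81 - 27*B*(3 - 1/B - B/2) (G(B) = -81 + 9*((3 - 1/B - B/2)*(B + B*(-4))) = -81 + 9*((3 - 1/B - B/2)*(B - 4*B)) = -81 + 9*((3 - 1/B - B/2)*(-3*B)) = -81 + 9*(-3*B*(3 - 1/B - B/2)) = -81 - 27*B*(3 - 1/B - B/2))
G(V(0)) - 1*37805 = (-54 + (27/2)*(-9)*(-6 - 9)) - 1*37805 = (-54 + (27/2)*(-9)*(-15)) - 37805 = (-54 + 3645/2) - 37805 = 3537/2 - 37805 = -72073/2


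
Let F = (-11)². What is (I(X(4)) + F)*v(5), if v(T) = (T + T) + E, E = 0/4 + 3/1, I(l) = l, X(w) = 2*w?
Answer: 1677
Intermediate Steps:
E = 3 (E = 0*(¼) + 3*1 = 0 + 3 = 3)
F = 121
v(T) = 3 + 2*T (v(T) = (T + T) + 3 = 2*T + 3 = 3 + 2*T)
(I(X(4)) + F)*v(5) = (2*4 + 121)*(3 + 2*5) = (8 + 121)*(3 + 10) = 129*13 = 1677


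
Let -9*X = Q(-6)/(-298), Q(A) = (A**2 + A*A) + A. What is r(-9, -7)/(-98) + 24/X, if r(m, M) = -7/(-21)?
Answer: 3154021/3234 ≈ 975.27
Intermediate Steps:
Q(A) = A + 2*A**2 (Q(A) = (A**2 + A**2) + A = 2*A**2 + A = A + 2*A**2)
r(m, M) = 1/3 (r(m, M) = -7*(-1/21) = 1/3)
X = 11/447 (X = -(-6*(1 + 2*(-6)))/(9*(-298)) = -(-6*(1 - 12))*(-1)/(9*298) = -(-6*(-11))*(-1)/(9*298) = -22*(-1)/(3*298) = -1/9*(-33/149) = 11/447 ≈ 0.024608)
r(-9, -7)/(-98) + 24/X = (1/3)/(-98) + 24/(11/447) = (1/3)*(-1/98) + 24*(447/11) = -1/294 + 10728/11 = 3154021/3234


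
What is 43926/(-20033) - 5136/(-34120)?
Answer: -174483204/85440745 ≈ -2.0422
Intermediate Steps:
43926/(-20033) - 5136/(-34120) = 43926*(-1/20033) - 5136*(-1/34120) = -43926/20033 + 642/4265 = -174483204/85440745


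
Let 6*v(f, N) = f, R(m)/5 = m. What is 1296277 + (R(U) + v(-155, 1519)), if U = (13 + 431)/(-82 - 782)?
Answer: 93329899/72 ≈ 1.2962e+6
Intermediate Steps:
U = -37/72 (U = 444/(-864) = 444*(-1/864) = -37/72 ≈ -0.51389)
R(m) = 5*m
v(f, N) = f/6
1296277 + (R(U) + v(-155, 1519)) = 1296277 + (5*(-37/72) + (1/6)*(-155)) = 1296277 + (-185/72 - 155/6) = 1296277 - 2045/72 = 93329899/72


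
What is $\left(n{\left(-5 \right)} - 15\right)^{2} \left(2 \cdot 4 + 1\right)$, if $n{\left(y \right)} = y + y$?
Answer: $5625$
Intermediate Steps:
$n{\left(y \right)} = 2 y$
$\left(n{\left(-5 \right)} - 15\right)^{2} \left(2 \cdot 4 + 1\right) = \left(2 \left(-5\right) - 15\right)^{2} \left(2 \cdot 4 + 1\right) = \left(-10 - 15\right)^{2} \left(8 + 1\right) = \left(-25\right)^{2} \cdot 9 = 625 \cdot 9 = 5625$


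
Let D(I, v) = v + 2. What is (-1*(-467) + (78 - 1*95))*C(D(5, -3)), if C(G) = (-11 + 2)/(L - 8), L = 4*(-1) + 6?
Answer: 675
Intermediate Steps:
D(I, v) = 2 + v
L = 2 (L = -4 + 6 = 2)
C(G) = 3/2 (C(G) = (-11 + 2)/(2 - 8) = -9/(-6) = -9*(-⅙) = 3/2)
(-1*(-467) + (78 - 1*95))*C(D(5, -3)) = (-1*(-467) + (78 - 1*95))*(3/2) = (467 + (78 - 95))*(3/2) = (467 - 17)*(3/2) = 450*(3/2) = 675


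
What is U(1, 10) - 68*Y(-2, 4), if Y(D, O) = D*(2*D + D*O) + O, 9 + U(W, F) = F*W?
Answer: -1903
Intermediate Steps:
U(W, F) = -9 + F*W
Y(D, O) = O + D*(2*D + D*O)
U(1, 10) - 68*Y(-2, 4) = (-9 + 10*1) - 68*(4 + 2*(-2)² + 4*(-2)²) = (-9 + 10) - 68*(4 + 2*4 + 4*4) = 1 - 68*(4 + 8 + 16) = 1 - 68*28 = 1 - 1904 = -1903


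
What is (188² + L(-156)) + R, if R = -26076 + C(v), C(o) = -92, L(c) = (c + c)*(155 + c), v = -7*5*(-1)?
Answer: 9488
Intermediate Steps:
v = 35 (v = -35*(-1) = 35)
L(c) = 2*c*(155 + c) (L(c) = (2*c)*(155 + c) = 2*c*(155 + c))
R = -26168 (R = -26076 - 92 = -26168)
(188² + L(-156)) + R = (188² + 2*(-156)*(155 - 156)) - 26168 = (35344 + 2*(-156)*(-1)) - 26168 = (35344 + 312) - 26168 = 35656 - 26168 = 9488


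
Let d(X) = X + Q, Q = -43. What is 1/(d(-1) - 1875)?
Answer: -1/1919 ≈ -0.00052110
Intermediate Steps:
d(X) = -43 + X (d(X) = X - 43 = -43 + X)
1/(d(-1) - 1875) = 1/((-43 - 1) - 1875) = 1/(-44 - 1875) = 1/(-1919) = -1/1919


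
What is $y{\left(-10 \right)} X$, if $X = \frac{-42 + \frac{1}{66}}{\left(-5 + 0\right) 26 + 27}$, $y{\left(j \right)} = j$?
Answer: $- \frac{13855}{3399} \approx -4.0762$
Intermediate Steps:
$X = \frac{2771}{6798}$ ($X = \frac{-42 + \frac{1}{66}}{\left(-5\right) 26 + 27} = - \frac{2771}{66 \left(-130 + 27\right)} = - \frac{2771}{66 \left(-103\right)} = \left(- \frac{2771}{66}\right) \left(- \frac{1}{103}\right) = \frac{2771}{6798} \approx 0.40762$)
$y{\left(-10 \right)} X = \left(-10\right) \frac{2771}{6798} = - \frac{13855}{3399}$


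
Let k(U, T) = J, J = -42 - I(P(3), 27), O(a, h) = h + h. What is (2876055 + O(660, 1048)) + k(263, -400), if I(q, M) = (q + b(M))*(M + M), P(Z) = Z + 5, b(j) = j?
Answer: 2876219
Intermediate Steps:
P(Z) = 5 + Z
I(q, M) = 2*M*(M + q) (I(q, M) = (q + M)*(M + M) = (M + q)*(2*M) = 2*M*(M + q))
O(a, h) = 2*h
J = -1932 (J = -42 - 2*27*(27 + (5 + 3)) = -42 - 2*27*(27 + 8) = -42 - 2*27*35 = -42 - 1*1890 = -42 - 1890 = -1932)
k(U, T) = -1932
(2876055 + O(660, 1048)) + k(263, -400) = (2876055 + 2*1048) - 1932 = (2876055 + 2096) - 1932 = 2878151 - 1932 = 2876219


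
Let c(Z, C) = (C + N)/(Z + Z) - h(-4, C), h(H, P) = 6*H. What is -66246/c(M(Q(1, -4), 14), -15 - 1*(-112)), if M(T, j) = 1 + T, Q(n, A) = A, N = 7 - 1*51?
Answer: -397476/91 ≈ -4367.9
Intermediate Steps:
N = -44 (N = 7 - 51 = -44)
c(Z, C) = 24 + (-44 + C)/(2*Z) (c(Z, C) = (C - 44)/(Z + Z) - 6*(-4) = (-44 + C)/((2*Z)) - 1*(-24) = (-44 + C)*(1/(2*Z)) + 24 = (-44 + C)/(2*Z) + 24 = 24 + (-44 + C)/(2*Z))
-66246/c(M(Q(1, -4), 14), -15 - 1*(-112)) = -66246*2*(1 - 4)/(-44 + (-15 - 1*(-112)) + 48*(1 - 4)) = -66246*(-6/(-44 + (-15 + 112) + 48*(-3))) = -66246*(-6/(-44 + 97 - 144)) = -66246/((½)*(-⅓)*(-91)) = -66246/91/6 = -66246*6/91 = -397476/91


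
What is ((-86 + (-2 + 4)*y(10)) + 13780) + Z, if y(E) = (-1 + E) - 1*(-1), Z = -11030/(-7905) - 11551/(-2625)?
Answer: 18979622377/1383375 ≈ 13720.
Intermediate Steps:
Z = 8017627/1383375 (Z = -11030*(-1/7905) - 11551*(-1/2625) = 2206/1581 + 11551/2625 = 8017627/1383375 ≈ 5.7957)
y(E) = E (y(E) = (-1 + E) + 1 = E)
((-86 + (-2 + 4)*y(10)) + 13780) + Z = ((-86 + (-2 + 4)*10) + 13780) + 8017627/1383375 = ((-86 + 2*10) + 13780) + 8017627/1383375 = ((-86 + 20) + 13780) + 8017627/1383375 = (-66 + 13780) + 8017627/1383375 = 13714 + 8017627/1383375 = 18979622377/1383375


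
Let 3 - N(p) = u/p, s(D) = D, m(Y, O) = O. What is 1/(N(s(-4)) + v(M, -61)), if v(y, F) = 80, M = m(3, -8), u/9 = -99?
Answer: -4/559 ≈ -0.0071556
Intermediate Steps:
u = -891 (u = 9*(-99) = -891)
M = -8
N(p) = 3 + 891/p (N(p) = 3 - (-891)/p = 3 + 891/p)
1/(N(s(-4)) + v(M, -61)) = 1/((3 + 891/(-4)) + 80) = 1/((3 + 891*(-¼)) + 80) = 1/((3 - 891/4) + 80) = 1/(-879/4 + 80) = 1/(-559/4) = -4/559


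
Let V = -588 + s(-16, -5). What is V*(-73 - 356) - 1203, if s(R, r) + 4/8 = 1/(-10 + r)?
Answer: 2512921/10 ≈ 2.5129e+5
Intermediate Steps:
s(R, r) = -1/2 + 1/(-10 + r)
V = -17657/30 (V = -588 + (12 - 1*(-5))/(2*(-10 - 5)) = -588 + (1/2)*(12 + 5)/(-15) = -588 + (1/2)*(-1/15)*17 = -588 - 17/30 = -17657/30 ≈ -588.57)
V*(-73 - 356) - 1203 = -17657*(-73 - 356)/30 - 1203 = -17657/30*(-429) - 1203 = 2524951/10 - 1203 = 2512921/10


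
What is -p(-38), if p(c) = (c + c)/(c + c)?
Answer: -1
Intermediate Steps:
p(c) = 1 (p(c) = (2*c)/((2*c)) = (2*c)*(1/(2*c)) = 1)
-p(-38) = -1*1 = -1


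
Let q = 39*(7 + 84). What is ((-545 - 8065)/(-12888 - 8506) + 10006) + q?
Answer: 145002140/10697 ≈ 13555.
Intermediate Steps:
q = 3549 (q = 39*91 = 3549)
((-545 - 8065)/(-12888 - 8506) + 10006) + q = ((-545 - 8065)/(-12888 - 8506) + 10006) + 3549 = (-8610/(-21394) + 10006) + 3549 = (-8610*(-1/21394) + 10006) + 3549 = (4305/10697 + 10006) + 3549 = 107038487/10697 + 3549 = 145002140/10697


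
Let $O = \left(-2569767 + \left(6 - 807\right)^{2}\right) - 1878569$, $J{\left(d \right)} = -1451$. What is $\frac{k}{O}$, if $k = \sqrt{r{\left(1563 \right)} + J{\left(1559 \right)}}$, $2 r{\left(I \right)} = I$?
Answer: $- \frac{i \sqrt{2678}}{7613470} \approx - 6.7971 \cdot 10^{-6} i$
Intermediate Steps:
$r{\left(I \right)} = \frac{I}{2}$
$O = -3806735$ ($O = \left(-2569767 + \left(-801\right)^{2}\right) - 1878569 = \left(-2569767 + 641601\right) - 1878569 = -1928166 - 1878569 = -3806735$)
$k = \frac{i \sqrt{2678}}{2}$ ($k = \sqrt{\frac{1}{2} \cdot 1563 - 1451} = \sqrt{\frac{1563}{2} - 1451} = \sqrt{- \frac{1339}{2}} = \frac{i \sqrt{2678}}{2} \approx 25.875 i$)
$\frac{k}{O} = \frac{\frac{1}{2} i \sqrt{2678}}{-3806735} = \frac{i \sqrt{2678}}{2} \left(- \frac{1}{3806735}\right) = - \frac{i \sqrt{2678}}{7613470}$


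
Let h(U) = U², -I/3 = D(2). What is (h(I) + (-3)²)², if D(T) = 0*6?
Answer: 81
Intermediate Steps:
D(T) = 0
I = 0 (I = -3*0 = 0)
(h(I) + (-3)²)² = (0² + (-3)²)² = (0 + 9)² = 9² = 81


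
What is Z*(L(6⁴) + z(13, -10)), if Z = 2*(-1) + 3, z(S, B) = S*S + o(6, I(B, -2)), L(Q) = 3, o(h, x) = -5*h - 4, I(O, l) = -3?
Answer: 138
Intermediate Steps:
o(h, x) = -4 - 5*h
z(S, B) = -34 + S² (z(S, B) = S*S + (-4 - 5*6) = S² + (-4 - 30) = S² - 34 = -34 + S²)
Z = 1 (Z = -2 + 3 = 1)
Z*(L(6⁴) + z(13, -10)) = 1*(3 + (-34 + 13²)) = 1*(3 + (-34 + 169)) = 1*(3 + 135) = 1*138 = 138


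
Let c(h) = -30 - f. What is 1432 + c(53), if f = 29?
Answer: 1373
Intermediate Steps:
c(h) = -59 (c(h) = -30 - 1*29 = -30 - 29 = -59)
1432 + c(53) = 1432 - 59 = 1373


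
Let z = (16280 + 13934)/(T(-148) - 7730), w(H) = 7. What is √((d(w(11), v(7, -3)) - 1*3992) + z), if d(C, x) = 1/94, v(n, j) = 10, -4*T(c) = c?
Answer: I*√42644942405546/103306 ≈ 63.213*I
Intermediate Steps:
T(c) = -c/4
z = -30214/7693 (z = (16280 + 13934)/(-¼*(-148) - 7730) = 30214/(37 - 7730) = 30214/(-7693) = 30214*(-1/7693) = -30214/7693 ≈ -3.9275)
d(C, x) = 1/94
√((d(w(11), v(7, -3)) - 1*3992) + z) = √((1/94 - 1*3992) - 30214/7693) = √((1/94 - 3992) - 30214/7693) = √(-375247/94 - 30214/7693) = √(-2889615287/723142) = I*√42644942405546/103306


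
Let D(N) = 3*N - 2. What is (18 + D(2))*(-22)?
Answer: -484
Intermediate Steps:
D(N) = -2 + 3*N
(18 + D(2))*(-22) = (18 + (-2 + 3*2))*(-22) = (18 + (-2 + 6))*(-22) = (18 + 4)*(-22) = 22*(-22) = -484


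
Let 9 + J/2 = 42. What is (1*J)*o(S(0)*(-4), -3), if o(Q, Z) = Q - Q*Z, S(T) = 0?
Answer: 0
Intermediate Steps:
J = 66 (J = -18 + 2*42 = -18 + 84 = 66)
o(Q, Z) = Q - Q*Z
(1*J)*o(S(0)*(-4), -3) = (1*66)*((0*(-4))*(1 - 1*(-3))) = 66*(0*(1 + 3)) = 66*(0*4) = 66*0 = 0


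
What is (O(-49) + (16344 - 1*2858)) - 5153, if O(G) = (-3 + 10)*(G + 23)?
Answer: 8151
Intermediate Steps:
O(G) = 161 + 7*G (O(G) = 7*(23 + G) = 161 + 7*G)
(O(-49) + (16344 - 1*2858)) - 5153 = ((161 + 7*(-49)) + (16344 - 1*2858)) - 5153 = ((161 - 343) + (16344 - 2858)) - 5153 = (-182 + 13486) - 5153 = 13304 - 5153 = 8151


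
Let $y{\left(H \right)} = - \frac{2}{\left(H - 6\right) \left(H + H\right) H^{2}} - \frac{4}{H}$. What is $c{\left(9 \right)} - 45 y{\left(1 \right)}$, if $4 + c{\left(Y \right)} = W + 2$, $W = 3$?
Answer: $172$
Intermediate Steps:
$c{\left(Y \right)} = 1$ ($c{\left(Y \right)} = -4 + \left(3 + 2\right) = -4 + 5 = 1$)
$y{\left(H \right)} = - \frac{4}{H} - \frac{1}{H^{3} \left(-6 + H\right)}$ ($y{\left(H \right)} = - \frac{2}{\left(-6 + H\right) 2 H H^{2}} - \frac{4}{H} = - \frac{2}{2 H \left(-6 + H\right) H^{2}} - \frac{4}{H} = - \frac{2}{2 H^{3} \left(-6 + H\right)} - \frac{4}{H} = - 2 \frac{1}{2 H^{3} \left(-6 + H\right)} - \frac{4}{H} = - \frac{1}{H^{3} \left(-6 + H\right)} - \frac{4}{H} = - \frac{4}{H} - \frac{1}{H^{3} \left(-6 + H\right)}$)
$c{\left(9 \right)} - 45 y{\left(1 \right)} = 1 - 45 \frac{-1 - 4 \cdot 1^{3} + 24 \cdot 1^{2}}{1 \left(-6 + 1\right)} = 1 - 45 \cdot 1 \frac{1}{-5} \left(-1 - 4 + 24 \cdot 1\right) = 1 - 45 \cdot 1 \left(- \frac{1}{5}\right) \left(-1 - 4 + 24\right) = 1 - 45 \cdot 1 \left(- \frac{1}{5}\right) 19 = 1 - -171 = 1 + 171 = 172$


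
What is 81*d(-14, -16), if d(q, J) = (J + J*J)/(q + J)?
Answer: -648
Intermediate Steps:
d(q, J) = (J + J²)/(J + q)
81*d(-14, -16) = 81*(-16*(1 - 16)/(-16 - 14)) = 81*(-16*(-15)/(-30)) = 81*(-16*(-1/30)*(-15)) = 81*(-8) = -648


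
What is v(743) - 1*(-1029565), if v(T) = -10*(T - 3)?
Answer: 1022165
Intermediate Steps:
v(T) = 30 - 10*T (v(T) = -10*(-3 + T) = 30 - 10*T)
v(743) - 1*(-1029565) = (30 - 10*743) - 1*(-1029565) = (30 - 7430) + 1029565 = -7400 + 1029565 = 1022165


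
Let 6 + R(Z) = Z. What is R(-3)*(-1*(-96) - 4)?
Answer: -828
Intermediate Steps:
R(Z) = -6 + Z
R(-3)*(-1*(-96) - 4) = (-6 - 3)*(-1*(-96) - 4) = -9*(96 - 4) = -9*92 = -828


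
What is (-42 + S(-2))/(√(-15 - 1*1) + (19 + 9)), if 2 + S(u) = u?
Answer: -161/100 + 23*I/100 ≈ -1.61 + 0.23*I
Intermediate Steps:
S(u) = -2 + u
(-42 + S(-2))/(√(-15 - 1*1) + (19 + 9)) = (-42 + (-2 - 2))/(√(-15 - 1*1) + (19 + 9)) = (-42 - 4)/(√(-15 - 1) + 28) = -46/(√(-16) + 28) = -46/(4*I + 28) = -46*(28 - 4*I)/800 = -23*(28 - 4*I)/400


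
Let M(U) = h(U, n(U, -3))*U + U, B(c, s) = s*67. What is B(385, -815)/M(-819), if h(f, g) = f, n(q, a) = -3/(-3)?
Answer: -54605/669942 ≈ -0.081507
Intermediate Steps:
n(q, a) = 1 (n(q, a) = -3*(-⅓) = 1)
B(c, s) = 67*s
M(U) = U + U² (M(U) = U*U + U = U² + U = U + U²)
B(385, -815)/M(-819) = (67*(-815))/((-819*(1 - 819))) = -54605/((-819*(-818))) = -54605/669942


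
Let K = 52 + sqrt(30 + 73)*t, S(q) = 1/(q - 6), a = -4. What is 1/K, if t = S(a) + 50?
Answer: -5200/25376703 + 4990*sqrt(103)/25376703 ≈ 0.0017907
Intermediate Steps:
S(q) = 1/(-6 + q)
t = 499/10 (t = 1/(-6 - 4) + 50 = 1/(-10) + 50 = -1/10 + 50 = 499/10 ≈ 49.900)
K = 52 + 499*sqrt(103)/10 (K = 52 + sqrt(30 + 73)*(499/10) = 52 + sqrt(103)*(499/10) = 52 + 499*sqrt(103)/10 ≈ 558.43)
1/K = 1/(52 + 499*sqrt(103)/10)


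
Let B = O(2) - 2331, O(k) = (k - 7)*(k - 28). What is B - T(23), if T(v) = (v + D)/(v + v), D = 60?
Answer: -101329/46 ≈ -2202.8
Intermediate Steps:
O(k) = (-28 + k)*(-7 + k) (O(k) = (-7 + k)*(-28 + k) = (-28 + k)*(-7 + k))
T(v) = (60 + v)/(2*v) (T(v) = (v + 60)/(v + v) = (60 + v)/((2*v)) = (60 + v)*(1/(2*v)) = (60 + v)/(2*v))
B = -2201 (B = (196 + 2**2 - 35*2) - 2331 = (196 + 4 - 70) - 2331 = 130 - 2331 = -2201)
B - T(23) = -2201 - (60 + 23)/(2*23) = -2201 - 83/(2*23) = -2201 - 1*83/46 = -2201 - 83/46 = -101329/46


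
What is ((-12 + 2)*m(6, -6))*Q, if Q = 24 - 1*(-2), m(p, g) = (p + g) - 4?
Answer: 1040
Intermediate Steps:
m(p, g) = -4 + g + p (m(p, g) = (g + p) - 4 = -4 + g + p)
Q = 26 (Q = 24 + 2 = 26)
((-12 + 2)*m(6, -6))*Q = ((-12 + 2)*(-4 - 6 + 6))*26 = -10*(-4)*26 = 40*26 = 1040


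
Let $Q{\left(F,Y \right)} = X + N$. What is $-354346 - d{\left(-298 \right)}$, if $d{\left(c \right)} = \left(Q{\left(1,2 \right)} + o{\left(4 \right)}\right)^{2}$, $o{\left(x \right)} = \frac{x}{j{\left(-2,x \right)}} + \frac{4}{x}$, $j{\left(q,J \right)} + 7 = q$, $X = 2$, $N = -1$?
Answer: $- \frac{28702222}{81} \approx -3.5435 \cdot 10^{5}$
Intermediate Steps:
$j{\left(q,J \right)} = -7 + q$
$o{\left(x \right)} = \frac{4}{x} - \frac{x}{9}$ ($o{\left(x \right)} = \frac{x}{-7 - 2} + \frac{4}{x} = \frac{x}{-9} + \frac{4}{x} = x \left(- \frac{1}{9}\right) + \frac{4}{x} = - \frac{x}{9} + \frac{4}{x} = \frac{4}{x} - \frac{x}{9}$)
$Q{\left(F,Y \right)} = 1$ ($Q{\left(F,Y \right)} = 2 - 1 = 1$)
$d{\left(c \right)} = \frac{196}{81}$ ($d{\left(c \right)} = \left(1 + \left(\frac{4}{4} - \frac{4}{9}\right)\right)^{2} = \left(1 + \left(4 \cdot \frac{1}{4} - \frac{4}{9}\right)\right)^{2} = \left(1 + \left(1 - \frac{4}{9}\right)\right)^{2} = \left(1 + \frac{5}{9}\right)^{2} = \left(\frac{14}{9}\right)^{2} = \frac{196}{81}$)
$-354346 - d{\left(-298 \right)} = -354346 - \frac{196}{81} = - \frac{28702222}{81}$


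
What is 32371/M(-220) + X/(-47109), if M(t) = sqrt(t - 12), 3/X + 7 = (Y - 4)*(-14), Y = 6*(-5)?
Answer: -1/7364707 - 32371*I*sqrt(58)/116 ≈ -1.3578e-7 - 2125.3*I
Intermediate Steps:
Y = -30
X = 3/469 (X = 3/(-7 + (-30 - 4)*(-14)) = 3/(-7 - 34*(-14)) = 3/(-7 + 476) = 3/469 ≈ 0.0063966)
M(t) = sqrt(-12 + t)
32371/M(-220) + X/(-47109) = 32371/(sqrt(-12 - 220)) + (3/469)/(-47109) = 32371/(sqrt(-232)) + (3/469)*(-1/47109) = 32371/((2*I*sqrt(58))) - 1/7364707 = 32371*(-I*sqrt(58)/116) - 1/7364707 = -32371*I*sqrt(58)/116 - 1/7364707 = -1/7364707 - 32371*I*sqrt(58)/116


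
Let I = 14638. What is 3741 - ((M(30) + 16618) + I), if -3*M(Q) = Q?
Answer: -27505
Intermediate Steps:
M(Q) = -Q/3
3741 - ((M(30) + 16618) + I) = 3741 - ((-⅓*30 + 16618) + 14638) = 3741 - ((-10 + 16618) + 14638) = 3741 - (16608 + 14638) = 3741 - 1*31246 = 3741 - 31246 = -27505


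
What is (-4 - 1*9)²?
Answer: 169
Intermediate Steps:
(-4 - 1*9)² = (-4 - 9)² = (-13)² = 169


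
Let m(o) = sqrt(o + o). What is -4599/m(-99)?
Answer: 1533*I*sqrt(22)/22 ≈ 326.84*I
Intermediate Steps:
m(o) = sqrt(2)*sqrt(o) (m(o) = sqrt(2*o) = sqrt(2)*sqrt(o))
-4599/m(-99) = -4599*(-I*sqrt(22)/66) = -(-1533)*I*sqrt(22)/22 = 1533*I*sqrt(22)/22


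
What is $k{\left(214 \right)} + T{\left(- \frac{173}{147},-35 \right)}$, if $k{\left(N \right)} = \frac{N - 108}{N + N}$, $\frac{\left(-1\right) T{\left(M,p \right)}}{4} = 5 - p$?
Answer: $- \frac{34187}{214} \approx -159.75$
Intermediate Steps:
$T{\left(M,p \right)} = -20 + 4 p$ ($T{\left(M,p \right)} = - 4 \left(5 - p\right) = -20 + 4 p$)
$k{\left(N \right)} = \frac{-108 + N}{2 N}$
$k{\left(214 \right)} + T{\left(- \frac{173}{147},-35 \right)} = \frac{-108 + 214}{2 \cdot 214} + \left(-20 + 4 \left(-35\right)\right) = \frac{1}{2} \cdot \frac{1}{214} \cdot 106 - 160 = \frac{53}{214} - 160 = - \frac{34187}{214}$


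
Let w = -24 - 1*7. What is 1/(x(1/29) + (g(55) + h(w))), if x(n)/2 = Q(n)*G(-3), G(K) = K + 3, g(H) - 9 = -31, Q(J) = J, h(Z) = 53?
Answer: 1/31 ≈ 0.032258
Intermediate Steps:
w = -31 (w = -24 - 7 = -31)
g(H) = -22 (g(H) = 9 - 31 = -22)
G(K) = 3 + K
x(n) = 0 (x(n) = 2*(n*(3 - 3)) = 2*(n*0) = 2*0 = 0)
1/(x(1/29) + (g(55) + h(w))) = 1/(0 + (-22 + 53)) = 1/(0 + 31) = 1/31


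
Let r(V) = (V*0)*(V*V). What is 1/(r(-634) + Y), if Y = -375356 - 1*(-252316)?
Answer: -1/123040 ≈ -8.1274e-6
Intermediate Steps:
Y = -123040 (Y = -375356 + 252316 = -123040)
r(V) = 0 (r(V) = 0*V² = 0)
1/(r(-634) + Y) = 1/(0 - 123040) = 1/(-123040) = -1/123040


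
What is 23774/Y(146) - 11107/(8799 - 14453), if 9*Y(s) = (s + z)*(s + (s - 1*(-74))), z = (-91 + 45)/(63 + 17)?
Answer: 4002088773/668749466 ≈ 5.9844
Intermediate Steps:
z = -23/40 (z = -46/80 = -46*1/80 = -23/40 ≈ -0.57500)
Y(s) = (74 + 2*s)*(-23/40 + s)/9 (Y(s) = ((s - 23/40)*(s + (s - 1*(-74))))/9 = ((-23/40 + s)*(s + (s + 74)))/9 = ((-23/40 + s)*(s + (74 + s)))/9 = ((-23/40 + s)*(74 + 2*s))/9 = ((74 + 2*s)*(-23/40 + s))/9 = (74 + 2*s)*(-23/40 + s)/9)
23774/Y(146) - 11107/(8799 - 14453) = 23774/(-851/180 + (2/9)*146**2 + (1457/180)*146) - 11107/(8799 - 14453) = 23774/(-851/180 + (2/9)*21316 + 106361/90) - 11107/(-5654) = 23774/(-851/180 + 42632/9 + 106361/90) - 11107*(-1/5654) = 23774/(118279/20) + 11107/5654 = 23774*(20/118279) + 11107/5654 = 475480/118279 + 11107/5654 = 4002088773/668749466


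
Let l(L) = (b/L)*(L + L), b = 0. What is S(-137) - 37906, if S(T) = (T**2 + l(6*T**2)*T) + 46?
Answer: -19091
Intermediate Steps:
l(L) = 0 (l(L) = (0/L)*(L + L) = 0*(2*L) = 0)
S(T) = 46 + T**2 (S(T) = (T**2 + 0*T) + 46 = (T**2 + 0) + 46 = T**2 + 46 = 46 + T**2)
S(-137) - 37906 = (46 + (-137)**2) - 37906 = (46 + 18769) - 37906 = 18815 - 37906 = -19091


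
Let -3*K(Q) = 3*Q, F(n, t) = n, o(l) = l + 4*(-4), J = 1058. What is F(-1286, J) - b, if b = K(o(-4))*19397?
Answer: -389226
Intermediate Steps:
o(l) = -16 + l (o(l) = l - 16 = -16 + l)
K(Q) = -Q
b = 387940 (b = -(-16 - 4)*19397 = -1*(-20)*19397 = 20*19397 = 387940)
F(-1286, J) - b = -1286 - 1*387940 = -1286 - 387940 = -389226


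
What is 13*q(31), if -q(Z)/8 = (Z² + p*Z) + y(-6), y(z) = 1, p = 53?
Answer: -270920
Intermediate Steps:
q(Z) = -8 - 424*Z - 8*Z² (q(Z) = -8*((Z² + 53*Z) + 1) = -8*(1 + Z² + 53*Z) = -8 - 424*Z - 8*Z²)
13*q(31) = 13*(-8 - 424*31 - 8*31²) = 13*(-8 - 13144 - 8*961) = 13*(-8 - 13144 - 7688) = 13*(-20840) = -270920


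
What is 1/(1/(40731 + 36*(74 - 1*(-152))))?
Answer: 48867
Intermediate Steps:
1/(1/(40731 + 36*(74 - 1*(-152)))) = 1/(1/(40731 + 36*(74 + 152))) = 1/(1/(40731 + 36*226)) = 1/(1/(40731 + 8136)) = 1/(1/48867) = 48867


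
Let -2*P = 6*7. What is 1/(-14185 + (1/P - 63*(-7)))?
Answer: -21/288625 ≈ -7.2759e-5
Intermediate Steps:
P = -21 (P = -3*7 = -½*42 = -21)
1/(-14185 + (1/P - 63*(-7))) = 1/(-14185 + (1/(-21) - 63*(-7))) = 1/(-14185 + (-1/21 + 441)) = 1/(-14185 + 9260/21) = 1/(-288625/21) = -21/288625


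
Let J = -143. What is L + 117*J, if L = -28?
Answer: -16759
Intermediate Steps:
L + 117*J = -28 + 117*(-143) = -28 - 16731 = -16759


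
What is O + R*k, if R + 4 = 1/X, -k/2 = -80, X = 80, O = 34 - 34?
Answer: -638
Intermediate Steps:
O = 0
k = 160 (k = -2*(-80) = 160)
R = -319/80 (R = -4 + 1/80 = -319/80 ≈ -3.9875)
O + R*k = 0 - 319/80*160 = 0 - 638 = -638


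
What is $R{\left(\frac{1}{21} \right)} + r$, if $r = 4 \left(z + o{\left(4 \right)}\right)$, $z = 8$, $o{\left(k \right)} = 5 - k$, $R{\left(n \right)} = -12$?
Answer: $24$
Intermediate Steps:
$r = 36$ ($r = 4 \left(8 + \left(5 - 4\right)\right) = 4 \left(8 + 1\right) = 4 \cdot 9 = 36$)
$R{\left(\frac{1}{21} \right)} + r = -12 + 36 = 24$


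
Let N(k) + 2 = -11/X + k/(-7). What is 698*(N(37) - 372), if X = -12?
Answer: -11092267/42 ≈ -2.6410e+5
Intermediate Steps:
N(k) = -13/12 - k/7 (N(k) = -2 + (-11/(-12) + k/(-7)) = -2 + (-11*(-1/12) + k*(-1/7)) = -2 + (11/12 - k/7) = -13/12 - k/7)
698*(N(37) - 372) = 698*((-13/12 - 1/7*37) - 372) = 698*((-13/12 - 37/7) - 372) = 698*(-535/84 - 372) = 698*(-31783/84) = -11092267/42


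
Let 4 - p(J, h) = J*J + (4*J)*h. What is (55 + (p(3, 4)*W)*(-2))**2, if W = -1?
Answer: 2601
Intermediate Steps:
p(J, h) = 4 - J**2 - 4*J*h (p(J, h) = 4 - (J*J + (4*J)*h) = 4 - (J**2 + 4*J*h) = 4 + (-J**2 - 4*J*h) = 4 - J**2 - 4*J*h)
(55 + (p(3, 4)*W)*(-2))**2 = (55 + ((4 - 1*3**2 - 4*3*4)*(-1))*(-2))**2 = (55 + ((4 - 1*9 - 48)*(-1))*(-2))**2 = (55 + ((4 - 9 - 48)*(-1))*(-2))**2 = (55 - 53*(-1)*(-2))**2 = (55 + 53*(-2))**2 = (55 - 106)**2 = (-51)**2 = 2601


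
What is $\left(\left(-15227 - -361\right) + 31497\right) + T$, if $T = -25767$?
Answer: $-9136$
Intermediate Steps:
$\left(\left(-15227 - -361\right) + 31497\right) + T = \left(\left(-15227 - -361\right) + 31497\right) - 25767 = \left(\left(-15227 + 361\right) + 31497\right) - 25767 = \left(-14866 + 31497\right) - 25767 = 16631 - 25767 = -9136$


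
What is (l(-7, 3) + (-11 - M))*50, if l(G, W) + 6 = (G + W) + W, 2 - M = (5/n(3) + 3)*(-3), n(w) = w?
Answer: -1700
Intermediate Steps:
M = 16 (M = 2 - (5/3 + 3)*(-3) = 2 - 14*(-3)/3 = 2 - 1*(-14) = 2 + 14 = 16)
l(G, W) = -6 + G + 2*W (l(G, W) = -6 + ((G + W) + W) = -6 + (G + 2*W) = -6 + G + 2*W)
(l(-7, 3) + (-11 - M))*50 = ((-6 - 7 + 2*3) + (-11 - 1*16))*50 = ((-6 - 7 + 6) + (-11 - 16))*50 = (-7 - 27)*50 = -34*50 = -1700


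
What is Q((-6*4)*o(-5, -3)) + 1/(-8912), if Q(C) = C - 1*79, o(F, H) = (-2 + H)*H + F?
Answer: -2842929/8912 ≈ -319.00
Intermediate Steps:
o(F, H) = F + H*(-2 + H) (o(F, H) = H*(-2 + H) + F = F + H*(-2 + H))
Q(C) = -79 + C (Q(C) = C - 79 = -79 + C)
Q((-6*4)*o(-5, -3)) + 1/(-8912) = (-79 + (-6*4)*(-5 + (-3)² - 2*(-3))) + 1/(-8912) = (-79 - 24*(-5 + 9 + 6)) - 1/8912 = (-79 - 24*10) - 1/8912 = (-79 - 240) - 1/8912 = -319 - 1/8912 = -2842929/8912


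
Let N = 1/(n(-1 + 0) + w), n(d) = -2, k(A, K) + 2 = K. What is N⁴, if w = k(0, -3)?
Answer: 1/2401 ≈ 0.00041649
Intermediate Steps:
k(A, K) = -2 + K
w = -5 (w = -2 - 3 = -5)
N = -⅐ (N = 1/(-2 - 5) = 1/(-7) = -⅐ ≈ -0.14286)
N⁴ = (-⅐)⁴ = 1/2401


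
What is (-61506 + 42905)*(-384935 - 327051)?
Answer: 13243651586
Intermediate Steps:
(-61506 + 42905)*(-384935 - 327051) = -18601*(-711986) = 13243651586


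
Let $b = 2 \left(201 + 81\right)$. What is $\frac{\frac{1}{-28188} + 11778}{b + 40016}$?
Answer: $\frac{331998263}{1143869040} \approx 0.29024$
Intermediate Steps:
$b = 564$ ($b = 2 \cdot 282 = 564$)
$\frac{\frac{1}{-28188} + 11778}{b + 40016} = \frac{\frac{1}{-28188} + 11778}{564 + 40016} = \frac{- \frac{1}{28188} + 11778}{40580} = \frac{331998263}{28188} \cdot \frac{1}{40580} = \frac{331998263}{1143869040}$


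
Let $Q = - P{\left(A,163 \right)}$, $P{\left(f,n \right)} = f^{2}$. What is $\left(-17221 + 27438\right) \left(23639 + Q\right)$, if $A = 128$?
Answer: $74124335$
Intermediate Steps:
$Q = -16384$ ($Q = - 128^{2} = \left(-1\right) 16384 = -16384$)
$\left(-17221 + 27438\right) \left(23639 + Q\right) = \left(-17221 + 27438\right) \left(23639 - 16384\right) = 10217 \cdot 7255 = 74124335$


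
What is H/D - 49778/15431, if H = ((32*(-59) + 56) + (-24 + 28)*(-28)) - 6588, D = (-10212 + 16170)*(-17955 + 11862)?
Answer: -33461369960/10373659491 ≈ -3.2256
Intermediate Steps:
D = -36302094 (D = 5958*(-6093) = -36302094)
H = -8532 (H = ((-1888 + 56) + 4*(-28)) - 6588 = (-1832 - 112) - 6588 = -1944 - 6588 = -8532)
H/D - 49778/15431 = -8532/(-36302094) - 49778/15431 = -8532*(-1/36302094) - 49778*1/15431 = 158/672261 - 49778/15431 = -33461369960/10373659491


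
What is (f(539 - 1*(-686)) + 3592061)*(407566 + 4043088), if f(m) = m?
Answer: 15992472709044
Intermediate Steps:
(f(539 - 1*(-686)) + 3592061)*(407566 + 4043088) = ((539 - 1*(-686)) + 3592061)*(407566 + 4043088) = ((539 + 686) + 3592061)*4450654 = (1225 + 3592061)*4450654 = 3593286*4450654 = 15992472709044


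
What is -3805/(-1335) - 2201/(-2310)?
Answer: 781859/205590 ≈ 3.8030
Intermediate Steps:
-3805/(-1335) - 2201/(-2310) = -3805*(-1/1335) - 2201*(-1/2310) = 761/267 + 2201/2310 = 781859/205590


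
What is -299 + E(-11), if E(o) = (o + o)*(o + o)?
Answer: 185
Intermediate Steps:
E(o) = 4*o**2 (E(o) = (2*o)*(2*o) = 4*o**2)
-299 + E(-11) = -299 + 4*(-11)**2 = -299 + 4*121 = -299 + 484 = 185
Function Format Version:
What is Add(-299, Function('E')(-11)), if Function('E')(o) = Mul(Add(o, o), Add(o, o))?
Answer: 185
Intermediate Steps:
Function('E')(o) = Mul(4, Pow(o, 2)) (Function('E')(o) = Mul(Mul(2, o), Mul(2, o)) = Mul(4, Pow(o, 2)))
Add(-299, Function('E')(-11)) = Add(-299, Mul(4, Pow(-11, 2))) = Add(-299, Mul(4, 121)) = Add(-299, 484) = 185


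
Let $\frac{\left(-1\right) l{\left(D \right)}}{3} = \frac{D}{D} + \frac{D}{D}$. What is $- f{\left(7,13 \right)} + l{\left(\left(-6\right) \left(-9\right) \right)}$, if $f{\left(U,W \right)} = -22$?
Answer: $16$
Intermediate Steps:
$l{\left(D \right)} = -6$ ($l{\left(D \right)} = - 3 \left(\frac{D}{D} + \frac{D}{D}\right) = - 3 \left(1 + 1\right) = \left(-3\right) 2 = -6$)
$- f{\left(7,13 \right)} + l{\left(\left(-6\right) \left(-9\right) \right)} = \left(-1\right) \left(-22\right) - 6 = 22 - 6 = 16$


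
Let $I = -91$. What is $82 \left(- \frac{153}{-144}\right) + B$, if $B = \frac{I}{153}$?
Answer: $\frac{105913}{1224} \approx 86.53$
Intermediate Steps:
$B = - \frac{91}{153} \approx -0.59477$
$82 \left(- \frac{153}{-144}\right) + B = 82 \left(- \frac{153}{-144}\right) - \frac{91}{153} = 82 \left(\left(-153\right) \left(- \frac{1}{144}\right)\right) - \frac{91}{153} = 82 \cdot \frac{17}{16} - \frac{91}{153} = \frac{697}{8} - \frac{91}{153} = \frac{105913}{1224}$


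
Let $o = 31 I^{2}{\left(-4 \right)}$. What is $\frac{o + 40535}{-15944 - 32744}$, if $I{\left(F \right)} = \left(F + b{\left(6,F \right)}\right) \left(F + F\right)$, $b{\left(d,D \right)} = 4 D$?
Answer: $- \frac{834135}{48688} \approx -17.132$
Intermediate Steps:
$I{\left(F \right)} = 10 F^{2}$ ($I{\left(F \right)} = \left(F + 4 F\right) \left(F + F\right) = 5 F 2 F = 10 F^{2}$)
$o = 793600$ ($o = 31 \left(10 \left(-4\right)^{2}\right)^{2} = 31 \left(10 \cdot 16\right)^{2} = 31 \cdot 160^{2} = 31 \cdot 25600 = 793600$)
$\frac{o + 40535}{-15944 - 32744} = \frac{793600 + 40535}{-15944 - 32744} = \frac{834135}{-48688} = 834135 \left(- \frac{1}{48688}\right) = - \frac{834135}{48688}$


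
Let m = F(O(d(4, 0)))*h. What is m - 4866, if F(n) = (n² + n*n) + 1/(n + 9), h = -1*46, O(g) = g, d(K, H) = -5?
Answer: -14355/2 ≈ -7177.5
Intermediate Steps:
h = -46
F(n) = 1/(9 + n) + 2*n² (F(n) = (n² + n²) + 1/(9 + n) = 2*n² + 1/(9 + n) = 1/(9 + n) + 2*n²)
m = -4623/2 (m = ((1 + 2*(-5)³ + 18*(-5)²)/(9 - 5))*(-46) = ((1 + 2*(-125) + 18*25)/4)*(-46) = ((1 - 250 + 450)/4)*(-46) = ((¼)*201)*(-46) = (201/4)*(-46) = -4623/2 ≈ -2311.5)
m - 4866 = -4623/2 - 4866 = -14355/2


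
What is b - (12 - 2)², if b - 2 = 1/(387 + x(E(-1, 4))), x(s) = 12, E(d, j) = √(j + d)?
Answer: -39101/399 ≈ -97.997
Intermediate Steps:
E(d, j) = √(d + j)
b = 799/399 (b = 2 + 1/(387 + 12) = 2 + 1/399 = 799/399 ≈ 2.0025)
b - (12 - 2)² = 799/399 - (12 - 2)² = 799/399 - 1*10² = 799/399 - 1*100 = 799/399 - 100 = -39101/399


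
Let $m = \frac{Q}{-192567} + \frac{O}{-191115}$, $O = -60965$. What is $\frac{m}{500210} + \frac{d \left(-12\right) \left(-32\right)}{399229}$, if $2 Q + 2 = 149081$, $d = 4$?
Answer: $\frac{5503678098956855}{1430537527200345516} \approx 0.0038473$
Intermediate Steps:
$Q = \frac{149079}{2}$ ($Q = -1 + \frac{1}{2} \cdot 149081 = -1 + \frac{149081}{2} = \frac{149079}{2} \approx 74540.0$)
$m = - \frac{2438705}{35817462}$ ($m = \frac{149079}{2 \left(-192567\right)} - \frac{60965}{-191115} = \frac{149079}{2} \left(- \frac{1}{192567}\right) - - \frac{89}{279} = - \frac{49693}{128378} + \frac{89}{279} = - \frac{2438705}{35817462} \approx -0.068087$)
$\frac{m}{500210} + \frac{d \left(-12\right) \left(-32\right)}{399229} = - \frac{2438705}{35817462 \cdot 500210} + \frac{4 \left(-12\right) \left(-32\right)}{399229} = \left(- \frac{2438705}{35817462}\right) \frac{1}{500210} + \left(-48\right) \left(-32\right) \frac{1}{399229} = - \frac{487741}{3583250533404} + 1536 \cdot \frac{1}{399229} = - \frac{487741}{3583250533404} + \frac{1536}{399229} = \frac{5503678098956855}{1430537527200345516}$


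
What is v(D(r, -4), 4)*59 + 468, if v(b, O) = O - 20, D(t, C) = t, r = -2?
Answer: -476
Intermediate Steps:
v(b, O) = -20 + O
v(D(r, -4), 4)*59 + 468 = (-20 + 4)*59 + 468 = -16*59 + 468 = -944 + 468 = -476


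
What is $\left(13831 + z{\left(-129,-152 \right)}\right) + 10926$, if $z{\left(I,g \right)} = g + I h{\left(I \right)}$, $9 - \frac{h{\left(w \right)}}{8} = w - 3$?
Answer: $-120907$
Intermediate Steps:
$h{\left(w \right)} = 96 - 8 w$ ($h{\left(w \right)} = 72 - 8 \left(w - 3\right) = 72 - 8 \left(-3 + w\right) = 72 - \left(-24 + 8 w\right) = 96 - 8 w$)
$z{\left(I,g \right)} = g + I \left(96 - 8 I\right)$
$\left(13831 + z{\left(-129,-152 \right)}\right) + 10926 = \left(13831 - \left(152 - 1032 \left(-12 - 129\right)\right)\right) + 10926 = \left(13831 - \left(152 - -145512\right)\right) + 10926 = \left(13831 - 145664\right) + 10926 = -131833 + 10926 = -120907$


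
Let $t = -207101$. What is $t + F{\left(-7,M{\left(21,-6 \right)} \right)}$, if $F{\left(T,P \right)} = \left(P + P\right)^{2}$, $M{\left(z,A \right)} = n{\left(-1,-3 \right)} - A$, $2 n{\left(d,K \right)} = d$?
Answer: $-206980$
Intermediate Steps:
$n{\left(d,K \right)} = \frac{d}{2}$
$M{\left(z,A \right)} = - \frac{1}{2} - A$ ($M{\left(z,A \right)} = \frac{1}{2} \left(-1\right) - A = - \frac{1}{2} - A$)
$F{\left(T,P \right)} = 4 P^{2}$ ($F{\left(T,P \right)} = \left(2 P\right)^{2} = 4 P^{2}$)
$t + F{\left(-7,M{\left(21,-6 \right)} \right)} = -207101 + 4 \left(- \frac{1}{2} - -6\right)^{2} = -207101 + 4 \left(- \frac{1}{2} + 6\right)^{2} = -207101 + 4 \left(\frac{11}{2}\right)^{2} = -207101 + 4 \cdot \frac{121}{4} = -207101 + 121 = -206980$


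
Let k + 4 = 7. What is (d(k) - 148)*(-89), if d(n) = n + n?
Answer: 12638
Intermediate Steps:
k = 3 (k = -4 + 7 = 3)
d(n) = 2*n
(d(k) - 148)*(-89) = (2*3 - 148)*(-89) = (6 - 148)*(-89) = -142*(-89) = 12638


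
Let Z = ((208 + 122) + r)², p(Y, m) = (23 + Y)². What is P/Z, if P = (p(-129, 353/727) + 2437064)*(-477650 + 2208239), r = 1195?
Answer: 169480041948/93025 ≈ 1.8219e+6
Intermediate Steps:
P = 4237001048700 (P = ((23 - 129)² + 2437064)*(-477650 + 2208239) = ((-106)² + 2437064)*1730589 = (11236 + 2437064)*1730589 = 2448300*1730589 = 4237001048700)
Z = 2325625 (Z = ((208 + 122) + 1195)² = (330 + 1195)² = 1525² = 2325625)
P/Z = 4237001048700/2325625 = 4237001048700*(1/2325625) = 169480041948/93025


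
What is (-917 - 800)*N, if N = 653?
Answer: -1121201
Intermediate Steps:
(-917 - 800)*N = (-917 - 800)*653 = -1717*653 = -1121201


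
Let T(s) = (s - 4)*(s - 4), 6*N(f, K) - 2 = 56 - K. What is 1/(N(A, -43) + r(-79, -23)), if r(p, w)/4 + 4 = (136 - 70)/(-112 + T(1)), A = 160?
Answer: -618/1069 ≈ -0.57811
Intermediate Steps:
N(f, K) = 29/3 - K/6 (N(f, K) = ⅓ + (56 - K)/6 = ⅓ + (28/3 - K/6) = 29/3 - K/6)
T(s) = (-4 + s)² (T(s) = (-4 + s)*(-4 + s) = (-4 + s)²)
r(p, w) = -1912/103 (r(p, w) = -16 + 4*((136 - 70)/(-112 + (-4 + 1)²)) = -16 + 4*(66/(-112 + (-3)²)) = -16 + 4*(66/(-112 + 9)) = -16 + 4*(66/(-103)) = -16 + 4*(66*(-1/103)) = -16 + 4*(-66/103) = -16 - 264/103 = -1912/103)
1/(N(A, -43) + r(-79, -23)) = 1/((29/3 - ⅙*(-43)) - 1912/103) = 1/((29/3 + 43/6) - 1912/103) = 1/(101/6 - 1912/103) = 1/(-1069/618) = -618/1069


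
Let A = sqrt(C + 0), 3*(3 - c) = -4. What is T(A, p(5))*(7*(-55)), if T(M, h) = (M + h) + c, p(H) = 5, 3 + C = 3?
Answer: -10780/3 ≈ -3593.3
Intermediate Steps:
C = 0 (C = -3 + 3 = 0)
c = 13/3 (c = 3 - 1/3*(-4) = 3 + 4/3 = 13/3 ≈ 4.3333)
A = 0 (A = sqrt(0 + 0) = sqrt(0) = 0)
T(M, h) = 13/3 + M + h (T(M, h) = (M + h) + 13/3 = 13/3 + M + h)
T(A, p(5))*(7*(-55)) = (13/3 + 0 + 5)*(7*(-55)) = (28/3)*(-385) = -10780/3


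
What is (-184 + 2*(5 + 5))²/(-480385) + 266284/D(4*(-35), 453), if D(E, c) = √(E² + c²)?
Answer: -26896/480385 + 266284*√224809/224809 ≈ 561.56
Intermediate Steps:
(-184 + 2*(5 + 5))²/(-480385) + 266284/D(4*(-35), 453) = (-184 + 2*(5 + 5))²/(-480385) + 266284/(√((4*(-35))² + 453²)) = (-184 + 2*10)²*(-1/480385) + 266284/(√((-140)² + 205209)) = (-184 + 20)²*(-1/480385) + 266284/(√(19600 + 205209)) = (-164)²*(-1/480385) + 266284/(√224809) = 26896*(-1/480385) + 266284*(√224809/224809) = -26896/480385 + 266284*√224809/224809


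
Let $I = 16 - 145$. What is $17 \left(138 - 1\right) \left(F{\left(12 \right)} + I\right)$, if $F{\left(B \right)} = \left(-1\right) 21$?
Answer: $-349350$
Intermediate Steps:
$F{\left(B \right)} = -21$
$I = -129$ ($I = 16 - 145 = -129$)
$17 \left(138 - 1\right) \left(F{\left(12 \right)} + I\right) = 17 \left(138 - 1\right) \left(-21 - 129\right) = 17 \cdot 137 \left(-150\right) = 17 \left(-20550\right) = -349350$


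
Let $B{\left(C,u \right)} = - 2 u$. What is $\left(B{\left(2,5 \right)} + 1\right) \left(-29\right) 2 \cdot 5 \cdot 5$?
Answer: $13050$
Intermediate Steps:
$\left(B{\left(2,5 \right)} + 1\right) \left(-29\right) 2 \cdot 5 \cdot 5 = \left(\left(-2\right) 5 + 1\right) \left(-29\right) 2 \cdot 5 \cdot 5 = \left(-10 + 1\right) \left(-29\right) 10 \cdot 5 = \left(-9\right) \left(-29\right) 50 = 261 \cdot 50 = 13050$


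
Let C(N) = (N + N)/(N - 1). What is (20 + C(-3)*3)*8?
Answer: 196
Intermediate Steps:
C(N) = 2*N/(-1 + N) (C(N) = (2*N)/(-1 + N) = 2*N/(-1 + N))
(20 + C(-3)*3)*8 = (20 + (2*(-3)/(-1 - 3))*3)*8 = (20 + (2*(-3)/(-4))*3)*8 = (20 + (2*(-3)*(-¼))*3)*8 = (20 + (3/2)*3)*8 = (20 + 9/2)*8 = (49/2)*8 = 196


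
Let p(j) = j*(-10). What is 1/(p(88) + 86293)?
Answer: 1/85413 ≈ 1.1708e-5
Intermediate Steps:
p(j) = -10*j
1/(p(88) + 86293) = 1/(-10*88 + 86293) = 1/(-880 + 86293) = 1/85413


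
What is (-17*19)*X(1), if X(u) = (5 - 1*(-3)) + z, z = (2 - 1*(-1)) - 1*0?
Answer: -3553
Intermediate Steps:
z = 3 (z = (2 + 1) + 0 = 3 + 0 = 3)
X(u) = 11 (X(u) = (5 - 1*(-3)) + 3 = (5 + 3) + 3 = 8 + 3 = 11)
(-17*19)*X(1) = -17*19*11 = -323*11 = -3553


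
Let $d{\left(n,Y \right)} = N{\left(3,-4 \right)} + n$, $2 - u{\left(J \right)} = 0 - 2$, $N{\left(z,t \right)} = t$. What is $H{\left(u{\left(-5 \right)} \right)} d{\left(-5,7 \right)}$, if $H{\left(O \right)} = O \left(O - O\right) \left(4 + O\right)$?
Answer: $0$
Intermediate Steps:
$u{\left(J \right)} = 4$ ($u{\left(J \right)} = 2 - \left(0 - 2\right) = 2 - -2 = 2 + 2 = 4$)
$d{\left(n,Y \right)} = -4 + n$
$H{\left(O \right)} = 0$ ($H{\left(O \right)} = O 0 \left(4 + O\right) = 0 \left(4 + O\right) = 0$)
$H{\left(u{\left(-5 \right)} \right)} d{\left(-5,7 \right)} = 0 \left(-4 - 5\right) = 0 \left(-9\right) = 0$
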